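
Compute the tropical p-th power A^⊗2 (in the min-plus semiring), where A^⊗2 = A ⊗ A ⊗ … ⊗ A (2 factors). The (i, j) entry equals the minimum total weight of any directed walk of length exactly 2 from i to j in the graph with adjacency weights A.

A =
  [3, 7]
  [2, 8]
A^⊗2 =
  [6, 10]
  [5, 9]

Each entry (A^⊗2)_ij equals the minimum over all length-2 walks i = v_0 → v_1 → … → v_2 = j of Σ_t A[v_t][v_{t+1}]. For example, for (i, j) = (0, 1) we minimise over 2 possible intermediate vertex sequences; the minimum is 10, attained along the walk 0 → 0 → 1.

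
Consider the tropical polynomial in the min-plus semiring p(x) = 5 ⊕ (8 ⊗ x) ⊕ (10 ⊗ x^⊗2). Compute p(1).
p(1) = 5

A tropical monomial a ⊗ x^⊗i evaluates to a + i · x. Evaluating each term at x = 1:
  Term 0 contributes 5 + 0 · 1 = 5
  Term 1 contributes 8 + 1 · 1 = 9
  Term 2 contributes 10 + 2 · 1 = 12
p(1) = ⊕ of these = min[5, 9, 12] = 5.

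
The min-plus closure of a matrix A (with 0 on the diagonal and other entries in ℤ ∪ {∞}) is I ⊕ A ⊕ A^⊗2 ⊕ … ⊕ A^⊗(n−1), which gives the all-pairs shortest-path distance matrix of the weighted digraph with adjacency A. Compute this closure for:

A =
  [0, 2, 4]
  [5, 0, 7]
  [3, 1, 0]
Closure =
  [0, 2, 4]
  [5, 0, 7]
  [3, 1, 0]

This is the Floyd-Warshall all-pairs shortest-path computation. For each intermediate vertex k = 0, 1, …, 2, update dist[i][j] ← min(dist[i][j], dist[i][k] + dist[k][j]). The final matrix gives, for each (i, j), the minimum total weight of any directed path from i to j (possibly empty when i = j).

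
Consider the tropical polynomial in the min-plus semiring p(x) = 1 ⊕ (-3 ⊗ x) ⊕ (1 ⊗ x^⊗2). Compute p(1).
p(1) = -2

A tropical monomial a ⊗ x^⊗i evaluates to a + i · x. Evaluating each term at x = 1:
  Term 0 contributes 1 + 0 · 1 = 1
  Term 1 contributes -3 + 1 · 1 = -2
  Term 2 contributes 1 + 2 · 1 = 3
p(1) = ⊕ of these = min[1, -2, 3] = -2.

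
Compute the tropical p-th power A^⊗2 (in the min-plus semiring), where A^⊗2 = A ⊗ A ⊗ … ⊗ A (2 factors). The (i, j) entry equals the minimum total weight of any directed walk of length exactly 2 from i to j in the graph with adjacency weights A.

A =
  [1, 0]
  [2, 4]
A^⊗2 =
  [2, 1]
  [3, 2]

Each entry (A^⊗2)_ij equals the minimum over all length-2 walks i = v_0 → v_1 → … → v_2 = j of Σ_t A[v_t][v_{t+1}]. For example, for (i, j) = (0, 1) we minimise over 2 possible intermediate vertex sequences; the minimum is 1, attained along the walk 0 → 0 → 1.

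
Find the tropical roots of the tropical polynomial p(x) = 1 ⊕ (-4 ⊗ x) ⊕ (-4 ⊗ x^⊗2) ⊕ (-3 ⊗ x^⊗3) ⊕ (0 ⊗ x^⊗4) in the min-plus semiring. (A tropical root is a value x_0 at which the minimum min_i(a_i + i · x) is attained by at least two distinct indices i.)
Roots: {-3, -1, 0, 5}

Each tropical root is a break point of the lower envelope of the lines y = a_i + i · x (there are 5 lines, with slopes 0, 1, ..., 4). Only the lines that attain the minimum somewhere contribute to roots; other lines are dominated. Here the surviving (envelope) indices are i = 4, i = 3, i = 2, i = 1, i = 0.
Intersections between consecutive envelope lines give the roots: for adjacent envelope indices i < j the intersection is x = (a_i − a_j) / (j − i). Reading off the sorted break points: {-3, -1, 0, 5}.
Verification: at each break x_0, at least two indices attain the minimum of min_i(a_i + i · x_0).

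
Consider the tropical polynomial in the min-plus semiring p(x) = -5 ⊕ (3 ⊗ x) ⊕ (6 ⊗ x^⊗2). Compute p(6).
p(6) = -5

A tropical monomial a ⊗ x^⊗i evaluates to a + i · x. Evaluating each term at x = 6:
  Term 0 contributes -5 + 0 · 6 = -5
  Term 1 contributes 3 + 1 · 6 = 9
  Term 2 contributes 6 + 2 · 6 = 18
p(6) = ⊕ of these = min[-5, 9, 18] = -5.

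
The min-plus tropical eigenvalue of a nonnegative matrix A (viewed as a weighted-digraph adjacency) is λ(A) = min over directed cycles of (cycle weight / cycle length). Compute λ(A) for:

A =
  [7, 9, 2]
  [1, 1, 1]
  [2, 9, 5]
λ(A) = 1

Enumerate directed cycles and compute their means (weight / length). Sample:
  cycle 0 → 0: weight = 7, length = 1, mean = 7/1 ≈ 7.000
  cycle 1 → 1: weight = 1, length = 1, mean = 1/1 ≈ 1.000
  cycle 2 → 2: weight = 5, length = 1, mean = 5/1 ≈ 5.000
  cycle 0 → 1 → 0: weight = 10, length = 2, mean = 10/2 ≈ 5.000
  cycle 0 → 2 → 0: weight = 4, length = 2, mean = 4/2 ≈ 2.000
  cycle 1 → 0 → 1: weight = 10, length = 2, mean = 10/2 ≈ 5.000
Minimum mean = 1.000, attained e.g. along the cycle 1 → 1 with weight 1 and length 1. So λ(A) = 1/1 = 1.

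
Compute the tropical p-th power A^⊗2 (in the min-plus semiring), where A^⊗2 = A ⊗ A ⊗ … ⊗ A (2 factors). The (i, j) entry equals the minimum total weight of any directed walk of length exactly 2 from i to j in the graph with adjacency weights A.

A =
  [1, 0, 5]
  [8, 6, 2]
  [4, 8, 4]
A^⊗2 =
  [2, 1, 2]
  [6, 8, 6]
  [5, 4, 8]

Each entry (A^⊗2)_ij equals the minimum over all length-2 walks i = v_0 → v_1 → … → v_2 = j of Σ_t A[v_t][v_{t+1}]. For example, for (i, j) = (0, 2) we minimise over 3 possible intermediate vertex sequences; the minimum is 2, attained along the walk 0 → 1 → 2.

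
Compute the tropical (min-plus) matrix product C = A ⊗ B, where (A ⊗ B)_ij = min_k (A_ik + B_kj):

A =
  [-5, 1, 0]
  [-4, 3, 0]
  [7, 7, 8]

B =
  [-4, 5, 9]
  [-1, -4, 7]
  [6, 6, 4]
A ⊗ B =
  [-9, -3, 4]
  [-8, -1, 4]
  [3, 3, 12]

Apply the min-plus product entry-by-entry:
  C[0][0] = min over k of (A[0][0] + B[0][0] = -5 + -4 = -9, A[0][1] + B[1][0] = 1 + -1 = 0, A[0][2] + B[2][0] = 0 + 6 = 6) = -9 (attained at k = 0)
  C[0][1] = min over k of (A[0][0] + B[0][1] = -5 + 5 = 0, A[0][1] + B[1][1] = 1 + -4 = -3, A[0][2] + B[2][1] = 0 + 6 = 6) = -3 (attained at k = 1)
  C[0][2] = min over k of (A[0][0] + B[0][2] = -5 + 9 = 4, A[0][1] + B[1][2] = 1 + 7 = 8, A[0][2] + B[2][2] = 0 + 4 = 4) = 4 (attained at k = 0)
  C[1][0] = min over k of (A[1][0] + B[0][0] = -4 + -4 = -8, A[1][1] + B[1][0] = 3 + -1 = 2, A[1][2] + B[2][0] = 0 + 6 = 6) = -8 (attained at k = 0)
  C[1][1] = min over k of (A[1][0] + B[0][1] = -4 + 5 = 1, A[1][1] + B[1][1] = 3 + -4 = -1, A[1][2] + B[2][1] = 0 + 6 = 6) = -1 (attained at k = 1)
  C[1][2] = min over k of (A[1][0] + B[0][2] = -4 + 9 = 5, A[1][1] + B[1][2] = 3 + 7 = 10, A[1][2] + B[2][2] = 0 + 4 = 4) = 4 (attained at k = 2)
  C[2][0] = min over k of (A[2][0] + B[0][0] = 7 + -4 = 3, A[2][1] + B[1][0] = 7 + -1 = 6, A[2][2] + B[2][0] = 8 + 6 = 14) = 3 (attained at k = 0)
  C[2][1] = min over k of (A[2][0] + B[0][1] = 7 + 5 = 12, A[2][1] + B[1][1] = 7 + -4 = 3, A[2][2] + B[2][1] = 8 + 6 = 14) = 3 (attained at k = 1)
  C[2][2] = min over k of (A[2][0] + B[0][2] = 7 + 9 = 16, A[2][1] + B[1][2] = 7 + 7 = 14, A[2][2] + B[2][2] = 8 + 4 = 12) = 12 (attained at k = 2)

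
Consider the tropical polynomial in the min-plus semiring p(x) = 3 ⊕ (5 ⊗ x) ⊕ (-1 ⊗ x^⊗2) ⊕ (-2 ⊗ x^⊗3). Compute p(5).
p(5) = 3

A tropical monomial a ⊗ x^⊗i evaluates to a + i · x. Evaluating each term at x = 5:
  Term 0 contributes 3 + 0 · 5 = 3
  Term 1 contributes 5 + 1 · 5 = 10
  Term 2 contributes -1 + 2 · 5 = 9
  Term 3 contributes -2 + 3 · 5 = 13
p(5) = ⊕ of these = min[3, 10, 9, 13] = 3.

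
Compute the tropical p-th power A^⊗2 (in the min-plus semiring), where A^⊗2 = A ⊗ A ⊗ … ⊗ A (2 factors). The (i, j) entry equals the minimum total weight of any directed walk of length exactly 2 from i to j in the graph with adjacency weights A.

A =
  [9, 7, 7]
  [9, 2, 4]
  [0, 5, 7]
A^⊗2 =
  [7, 9, 11]
  [4, 4, 6]
  [7, 7, 7]

Each entry (A^⊗2)_ij equals the minimum over all length-2 walks i = v_0 → v_1 → … → v_2 = j of Σ_t A[v_t][v_{t+1}]. For example, for (i, j) = (0, 2) we minimise over 3 possible intermediate vertex sequences; the minimum is 11, attained along the walk 0 → 1 → 2.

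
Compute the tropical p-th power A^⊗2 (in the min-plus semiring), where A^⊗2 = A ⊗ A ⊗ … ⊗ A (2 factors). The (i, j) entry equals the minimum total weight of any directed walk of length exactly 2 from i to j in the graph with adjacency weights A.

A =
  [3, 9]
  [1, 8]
A^⊗2 =
  [6, 12]
  [4, 10]

Each entry (A^⊗2)_ij equals the minimum over all length-2 walks i = v_0 → v_1 → … → v_2 = j of Σ_t A[v_t][v_{t+1}]. For example, for (i, j) = (0, 1) we minimise over 2 possible intermediate vertex sequences; the minimum is 12, attained along the walk 0 → 0 → 1.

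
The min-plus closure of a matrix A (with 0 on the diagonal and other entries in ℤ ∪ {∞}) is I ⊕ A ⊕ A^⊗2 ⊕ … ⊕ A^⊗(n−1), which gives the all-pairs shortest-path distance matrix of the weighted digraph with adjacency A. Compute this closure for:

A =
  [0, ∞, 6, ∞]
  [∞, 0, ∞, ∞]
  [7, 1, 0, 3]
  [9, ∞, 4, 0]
Closure =
  [0, 7, 6, 9]
  [∞, 0, ∞, ∞]
  [7, 1, 0, 3]
  [9, 5, 4, 0]

This is the Floyd-Warshall all-pairs shortest-path computation. For each intermediate vertex k = 0, 1, …, 3, update dist[i][j] ← min(dist[i][j], dist[i][k] + dist[k][j]). The final matrix gives, for each (i, j), the minimum total weight of any directed path from i to j (possibly empty when i = j).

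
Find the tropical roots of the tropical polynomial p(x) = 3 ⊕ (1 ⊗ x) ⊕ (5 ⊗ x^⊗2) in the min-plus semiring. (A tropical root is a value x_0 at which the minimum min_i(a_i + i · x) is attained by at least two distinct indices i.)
Roots: {-4, 2}

Each tropical root is a break point of the lower envelope of the lines y = a_i + i · x (there are 3 lines, with slopes 0, 1, ..., 2). Only the lines that attain the minimum somewhere contribute to roots; other lines are dominated. Here the surviving (envelope) indices are i = 2, i = 1, i = 0.
Intersections between consecutive envelope lines give the roots: for adjacent envelope indices i < j the intersection is x = (a_i − a_j) / (j − i). Reading off the sorted break points: {-4, 2}.
Verification: at each break x_0, at least two indices attain the minimum of min_i(a_i + i · x_0).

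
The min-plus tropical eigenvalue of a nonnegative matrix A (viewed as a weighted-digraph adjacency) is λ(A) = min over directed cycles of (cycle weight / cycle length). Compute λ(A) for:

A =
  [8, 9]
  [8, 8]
λ(A) = 8

Enumerate directed cycles and compute their means (weight / length). Sample:
  cycle 0 → 0: weight = 8, length = 1, mean = 8/1 ≈ 8.000
  cycle 1 → 1: weight = 8, length = 1, mean = 8/1 ≈ 8.000
  cycle 0 → 1 → 0: weight = 17, length = 2, mean = 17/2 ≈ 8.500
  cycle 1 → 0 → 1: weight = 17, length = 2, mean = 17/2 ≈ 8.500
Minimum mean = 8.000, attained e.g. along the cycle 0 → 0 with weight 8 and length 1. So λ(A) = 8/1 = 8.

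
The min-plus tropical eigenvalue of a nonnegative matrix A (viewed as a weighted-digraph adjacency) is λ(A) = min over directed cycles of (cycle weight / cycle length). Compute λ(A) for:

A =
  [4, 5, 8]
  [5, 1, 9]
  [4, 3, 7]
λ(A) = 1

Enumerate directed cycles and compute their means (weight / length). Sample:
  cycle 0 → 0: weight = 4, length = 1, mean = 4/1 ≈ 4.000
  cycle 1 → 1: weight = 1, length = 1, mean = 1/1 ≈ 1.000
  cycle 2 → 2: weight = 7, length = 1, mean = 7/1 ≈ 7.000
  cycle 0 → 1 → 0: weight = 10, length = 2, mean = 10/2 ≈ 5.000
  cycle 0 → 2 → 0: weight = 12, length = 2, mean = 12/2 ≈ 6.000
  cycle 1 → 0 → 1: weight = 10, length = 2, mean = 10/2 ≈ 5.000
Minimum mean = 1.000, attained e.g. along the cycle 1 → 1 with weight 1 and length 1. So λ(A) = 1/1 = 1.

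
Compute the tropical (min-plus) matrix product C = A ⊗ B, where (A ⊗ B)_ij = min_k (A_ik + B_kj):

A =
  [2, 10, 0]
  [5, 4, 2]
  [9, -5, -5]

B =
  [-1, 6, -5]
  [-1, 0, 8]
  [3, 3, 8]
A ⊗ B =
  [1, 3, -3]
  [3, 4, 0]
  [-6, -5, 3]

Apply the min-plus product entry-by-entry:
  C[0][0] = min over k of (A[0][0] + B[0][0] = 2 + -1 = 1, A[0][1] + B[1][0] = 10 + -1 = 9, A[0][2] + B[2][0] = 0 + 3 = 3) = 1 (attained at k = 0)
  C[0][1] = min over k of (A[0][0] + B[0][1] = 2 + 6 = 8, A[0][1] + B[1][1] = 10 + 0 = 10, A[0][2] + B[2][1] = 0 + 3 = 3) = 3 (attained at k = 2)
  C[0][2] = min over k of (A[0][0] + B[0][2] = 2 + -5 = -3, A[0][1] + B[1][2] = 10 + 8 = 18, A[0][2] + B[2][2] = 0 + 8 = 8) = -3 (attained at k = 0)
  C[1][0] = min over k of (A[1][0] + B[0][0] = 5 + -1 = 4, A[1][1] + B[1][0] = 4 + -1 = 3, A[1][2] + B[2][0] = 2 + 3 = 5) = 3 (attained at k = 1)
  C[1][1] = min over k of (A[1][0] + B[0][1] = 5 + 6 = 11, A[1][1] + B[1][1] = 4 + 0 = 4, A[1][2] + B[2][1] = 2 + 3 = 5) = 4 (attained at k = 1)
  C[1][2] = min over k of (A[1][0] + B[0][2] = 5 + -5 = 0, A[1][1] + B[1][2] = 4 + 8 = 12, A[1][2] + B[2][2] = 2 + 8 = 10) = 0 (attained at k = 0)
  C[2][0] = min over k of (A[2][0] + B[0][0] = 9 + -1 = 8, A[2][1] + B[1][0] = -5 + -1 = -6, A[2][2] + B[2][0] = -5 + 3 = -2) = -6 (attained at k = 1)
  C[2][1] = min over k of (A[2][0] + B[0][1] = 9 + 6 = 15, A[2][1] + B[1][1] = -5 + 0 = -5, A[2][2] + B[2][1] = -5 + 3 = -2) = -5 (attained at k = 1)
  C[2][2] = min over k of (A[2][0] + B[0][2] = 9 + -5 = 4, A[2][1] + B[1][2] = -5 + 8 = 3, A[2][2] + B[2][2] = -5 + 8 = 3) = 3 (attained at k = 1)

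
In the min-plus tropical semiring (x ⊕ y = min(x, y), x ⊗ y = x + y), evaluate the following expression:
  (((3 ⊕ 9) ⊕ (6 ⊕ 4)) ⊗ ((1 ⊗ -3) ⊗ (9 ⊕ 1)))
(((3 ⊕ 9) ⊕ (6 ⊕ 4)) ⊗ ((1 ⊗ -3) ⊗ (9 ⊕ 1))) = 2

Expand innermost to outermost. Recall ⊕ takes the minimum of its arguments and ⊗ takes their sum. Working out the expression (((3 ⊕ 9) ⊕ (6 ⊕ 4)) ⊗ ((1 ⊗ -3) ⊗ (9 ⊕ 1))) gives 2.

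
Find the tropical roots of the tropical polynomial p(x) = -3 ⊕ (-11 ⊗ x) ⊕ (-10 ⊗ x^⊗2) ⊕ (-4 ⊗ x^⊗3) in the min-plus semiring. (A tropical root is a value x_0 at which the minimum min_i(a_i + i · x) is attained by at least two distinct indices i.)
Roots: {-6, -1, 8}

Each tropical root is a break point of the lower envelope of the lines y = a_i + i · x (there are 4 lines, with slopes 0, 1, ..., 3). Only the lines that attain the minimum somewhere contribute to roots; other lines are dominated. Here the surviving (envelope) indices are i = 3, i = 2, i = 1, i = 0.
Intersections between consecutive envelope lines give the roots: for adjacent envelope indices i < j the intersection is x = (a_i − a_j) / (j − i). Reading off the sorted break points: {-6, -1, 8}.
Verification: at each break x_0, at least two indices attain the minimum of min_i(a_i + i · x_0).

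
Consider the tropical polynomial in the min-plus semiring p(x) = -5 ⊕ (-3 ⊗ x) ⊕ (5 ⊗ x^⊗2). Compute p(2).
p(2) = -5

A tropical monomial a ⊗ x^⊗i evaluates to a + i · x. Evaluating each term at x = 2:
  Term 0 contributes -5 + 0 · 2 = -5
  Term 1 contributes -3 + 1 · 2 = -1
  Term 2 contributes 5 + 2 · 2 = 9
p(2) = ⊕ of these = min[-5, -1, 9] = -5.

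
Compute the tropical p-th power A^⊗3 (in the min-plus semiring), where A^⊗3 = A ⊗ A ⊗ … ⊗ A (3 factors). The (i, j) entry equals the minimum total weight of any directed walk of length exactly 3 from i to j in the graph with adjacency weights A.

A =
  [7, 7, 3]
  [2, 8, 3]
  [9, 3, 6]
A^⊗3 =
  [8, 12, 9]
  [8, 8, 9]
  [11, 9, 8]

Each entry (A^⊗3)_ij equals the minimum over all length-3 walks i = v_0 → v_1 → … → v_3 = j of Σ_t A[v_t][v_{t+1}]. For example, for (i, j) = (0, 2) we minimise over 9 possible intermediate vertex sequences; the minimum is 9, attained along the walk 0 → 2 → 1 → 2.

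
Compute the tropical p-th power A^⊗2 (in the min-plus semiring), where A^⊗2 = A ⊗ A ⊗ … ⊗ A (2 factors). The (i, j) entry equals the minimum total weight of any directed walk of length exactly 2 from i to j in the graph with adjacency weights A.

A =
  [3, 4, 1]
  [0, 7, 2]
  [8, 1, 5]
A^⊗2 =
  [4, 2, 4]
  [3, 3, 1]
  [1, 6, 3]

Each entry (A^⊗2)_ij equals the minimum over all length-2 walks i = v_0 → v_1 → … → v_2 = j of Σ_t A[v_t][v_{t+1}]. For example, for (i, j) = (0, 2) we minimise over 3 possible intermediate vertex sequences; the minimum is 4, attained along the walk 0 → 0 → 2.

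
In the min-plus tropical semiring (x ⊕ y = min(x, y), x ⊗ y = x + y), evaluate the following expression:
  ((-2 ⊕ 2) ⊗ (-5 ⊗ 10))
((-2 ⊕ 2) ⊗ (-5 ⊗ 10)) = 3

Expand innermost to outermost. Recall ⊕ takes the minimum of its arguments and ⊗ takes their sum. Working out the expression ((-2 ⊕ 2) ⊗ (-5 ⊗ 10)) gives 3.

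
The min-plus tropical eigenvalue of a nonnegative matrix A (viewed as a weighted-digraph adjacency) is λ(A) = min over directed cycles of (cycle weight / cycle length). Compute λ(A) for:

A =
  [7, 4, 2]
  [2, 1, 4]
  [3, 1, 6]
λ(A) = 1

Enumerate directed cycles and compute their means (weight / length). Sample:
  cycle 0 → 0: weight = 7, length = 1, mean = 7/1 ≈ 7.000
  cycle 1 → 1: weight = 1, length = 1, mean = 1/1 ≈ 1.000
  cycle 2 → 2: weight = 6, length = 1, mean = 6/1 ≈ 6.000
  cycle 0 → 1 → 0: weight = 6, length = 2, mean = 6/2 ≈ 3.000
  cycle 0 → 2 → 0: weight = 5, length = 2, mean = 5/2 ≈ 2.500
  cycle 1 → 0 → 1: weight = 6, length = 2, mean = 6/2 ≈ 3.000
Minimum mean = 1.000, attained e.g. along the cycle 1 → 1 with weight 1 and length 1. So λ(A) = 1/1 = 1.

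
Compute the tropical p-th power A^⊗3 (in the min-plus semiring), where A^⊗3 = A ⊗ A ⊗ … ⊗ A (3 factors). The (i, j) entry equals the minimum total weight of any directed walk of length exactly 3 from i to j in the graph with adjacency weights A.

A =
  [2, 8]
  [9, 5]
A^⊗3 =
  [6, 12]
  [13, 15]

Each entry (A^⊗3)_ij equals the minimum over all length-3 walks i = v_0 → v_1 → … → v_3 = j of Σ_t A[v_t][v_{t+1}]. For example, for (i, j) = (0, 1) we minimise over 4 possible intermediate vertex sequences; the minimum is 12, attained along the walk 0 → 0 → 0 → 1.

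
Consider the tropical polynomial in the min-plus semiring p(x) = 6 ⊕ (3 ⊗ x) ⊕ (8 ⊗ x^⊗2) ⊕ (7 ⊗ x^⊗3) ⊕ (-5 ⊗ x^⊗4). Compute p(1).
p(1) = -1

A tropical monomial a ⊗ x^⊗i evaluates to a + i · x. Evaluating each term at x = 1:
  Term 0 contributes 6 + 0 · 1 = 6
  Term 1 contributes 3 + 1 · 1 = 4
  Term 2 contributes 8 + 2 · 1 = 10
  Term 3 contributes 7 + 3 · 1 = 10
  Term 4 contributes -5 + 4 · 1 = -1
p(1) = ⊕ of these = min[6, 4, 10, 10, -1] = -1.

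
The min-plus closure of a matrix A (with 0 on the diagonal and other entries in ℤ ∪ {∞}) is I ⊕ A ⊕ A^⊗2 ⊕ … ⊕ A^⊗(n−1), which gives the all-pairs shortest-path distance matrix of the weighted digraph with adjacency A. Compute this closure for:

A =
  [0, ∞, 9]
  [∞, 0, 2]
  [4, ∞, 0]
Closure =
  [0, ∞, 9]
  [6, 0, 2]
  [4, ∞, 0]

This is the Floyd-Warshall all-pairs shortest-path computation. For each intermediate vertex k = 0, 1, …, 2, update dist[i][j] ← min(dist[i][j], dist[i][k] + dist[k][j]). The final matrix gives, for each (i, j), the minimum total weight of any directed path from i to j (possibly empty when i = j).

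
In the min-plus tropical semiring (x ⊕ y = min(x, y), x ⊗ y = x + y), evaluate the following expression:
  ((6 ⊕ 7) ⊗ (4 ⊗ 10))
((6 ⊕ 7) ⊗ (4 ⊗ 10)) = 20

Expand innermost to outermost. Recall ⊕ takes the minimum of its arguments and ⊗ takes their sum. Working out the expression ((6 ⊕ 7) ⊗ (4 ⊗ 10)) gives 20.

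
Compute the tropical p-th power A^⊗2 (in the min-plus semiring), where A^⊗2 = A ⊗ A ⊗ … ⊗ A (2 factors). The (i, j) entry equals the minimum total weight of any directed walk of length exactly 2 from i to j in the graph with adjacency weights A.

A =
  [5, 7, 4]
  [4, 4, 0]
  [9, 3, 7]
A^⊗2 =
  [10, 7, 7]
  [8, 3, 4]
  [7, 7, 3]

Each entry (A^⊗2)_ij equals the minimum over all length-2 walks i = v_0 → v_1 → … → v_2 = j of Σ_t A[v_t][v_{t+1}]. For example, for (i, j) = (0, 2) we minimise over 3 possible intermediate vertex sequences; the minimum is 7, attained along the walk 0 → 1 → 2.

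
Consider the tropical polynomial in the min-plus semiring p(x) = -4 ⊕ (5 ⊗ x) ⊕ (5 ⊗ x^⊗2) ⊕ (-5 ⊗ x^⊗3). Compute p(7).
p(7) = -4

A tropical monomial a ⊗ x^⊗i evaluates to a + i · x. Evaluating each term at x = 7:
  Term 0 contributes -4 + 0 · 7 = -4
  Term 1 contributes 5 + 1 · 7 = 12
  Term 2 contributes 5 + 2 · 7 = 19
  Term 3 contributes -5 + 3 · 7 = 16
p(7) = ⊕ of these = min[-4, 12, 19, 16] = -4.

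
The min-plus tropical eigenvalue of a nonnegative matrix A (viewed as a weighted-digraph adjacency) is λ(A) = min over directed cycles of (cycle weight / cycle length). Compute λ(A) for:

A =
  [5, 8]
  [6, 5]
λ(A) = 5

Enumerate directed cycles and compute their means (weight / length). Sample:
  cycle 0 → 0: weight = 5, length = 1, mean = 5/1 ≈ 5.000
  cycle 1 → 1: weight = 5, length = 1, mean = 5/1 ≈ 5.000
  cycle 0 → 1 → 0: weight = 14, length = 2, mean = 14/2 ≈ 7.000
  cycle 1 → 0 → 1: weight = 14, length = 2, mean = 14/2 ≈ 7.000
Minimum mean = 5.000, attained e.g. along the cycle 0 → 0 with weight 5 and length 1. So λ(A) = 5/1 = 5.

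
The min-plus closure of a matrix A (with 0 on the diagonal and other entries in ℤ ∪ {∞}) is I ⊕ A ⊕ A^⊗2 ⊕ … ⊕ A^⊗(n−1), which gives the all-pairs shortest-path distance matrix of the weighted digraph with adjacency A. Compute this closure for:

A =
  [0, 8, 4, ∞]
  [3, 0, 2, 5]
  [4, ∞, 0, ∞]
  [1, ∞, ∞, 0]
Closure =
  [0, 8, 4, 13]
  [3, 0, 2, 5]
  [4, 12, 0, 17]
  [1, 9, 5, 0]

This is the Floyd-Warshall all-pairs shortest-path computation. For each intermediate vertex k = 0, 1, …, 3, update dist[i][j] ← min(dist[i][j], dist[i][k] + dist[k][j]). The final matrix gives, for each (i, j), the minimum total weight of any directed path from i to j (possibly empty when i = j).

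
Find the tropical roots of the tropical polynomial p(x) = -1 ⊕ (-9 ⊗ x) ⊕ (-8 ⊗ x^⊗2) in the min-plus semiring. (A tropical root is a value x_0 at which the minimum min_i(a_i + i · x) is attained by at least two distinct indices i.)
Roots: {-1, 8}

Each tropical root is a break point of the lower envelope of the lines y = a_i + i · x (there are 3 lines, with slopes 0, 1, ..., 2). Only the lines that attain the minimum somewhere contribute to roots; other lines are dominated. Here the surviving (envelope) indices are i = 2, i = 1, i = 0.
Intersections between consecutive envelope lines give the roots: for adjacent envelope indices i < j the intersection is x = (a_i − a_j) / (j − i). Reading off the sorted break points: {-1, 8}.
Verification: at each break x_0, at least two indices attain the minimum of min_i(a_i + i · x_0).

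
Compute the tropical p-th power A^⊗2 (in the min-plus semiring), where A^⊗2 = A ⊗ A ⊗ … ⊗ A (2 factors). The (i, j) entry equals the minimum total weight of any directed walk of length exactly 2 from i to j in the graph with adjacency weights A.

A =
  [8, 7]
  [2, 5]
A^⊗2 =
  [9, 12]
  [7, 9]

Each entry (A^⊗2)_ij equals the minimum over all length-2 walks i = v_0 → v_1 → … → v_2 = j of Σ_t A[v_t][v_{t+1}]. For example, for (i, j) = (0, 1) we minimise over 2 possible intermediate vertex sequences; the minimum is 12, attained along the walk 0 → 1 → 1.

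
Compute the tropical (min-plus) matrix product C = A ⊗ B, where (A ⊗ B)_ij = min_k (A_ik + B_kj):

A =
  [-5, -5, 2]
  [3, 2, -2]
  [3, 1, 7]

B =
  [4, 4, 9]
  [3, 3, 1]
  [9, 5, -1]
A ⊗ B =
  [-2, -2, -4]
  [5, 3, -3]
  [4, 4, 2]

Apply the min-plus product entry-by-entry:
  C[0][0] = min over k of (A[0][0] + B[0][0] = -5 + 4 = -1, A[0][1] + B[1][0] = -5 + 3 = -2, A[0][2] + B[2][0] = 2 + 9 = 11) = -2 (attained at k = 1)
  C[0][1] = min over k of (A[0][0] + B[0][1] = -5 + 4 = -1, A[0][1] + B[1][1] = -5 + 3 = -2, A[0][2] + B[2][1] = 2 + 5 = 7) = -2 (attained at k = 1)
  C[0][2] = min over k of (A[0][0] + B[0][2] = -5 + 9 = 4, A[0][1] + B[1][2] = -5 + 1 = -4, A[0][2] + B[2][2] = 2 + -1 = 1) = -4 (attained at k = 1)
  C[1][0] = min over k of (A[1][0] + B[0][0] = 3 + 4 = 7, A[1][1] + B[1][0] = 2 + 3 = 5, A[1][2] + B[2][0] = -2 + 9 = 7) = 5 (attained at k = 1)
  C[1][1] = min over k of (A[1][0] + B[0][1] = 3 + 4 = 7, A[1][1] + B[1][1] = 2 + 3 = 5, A[1][2] + B[2][1] = -2 + 5 = 3) = 3 (attained at k = 2)
  C[1][2] = min over k of (A[1][0] + B[0][2] = 3 + 9 = 12, A[1][1] + B[1][2] = 2 + 1 = 3, A[1][2] + B[2][2] = -2 + -1 = -3) = -3 (attained at k = 2)
  C[2][0] = min over k of (A[2][0] + B[0][0] = 3 + 4 = 7, A[2][1] + B[1][0] = 1 + 3 = 4, A[2][2] + B[2][0] = 7 + 9 = 16) = 4 (attained at k = 1)
  C[2][1] = min over k of (A[2][0] + B[0][1] = 3 + 4 = 7, A[2][1] + B[1][1] = 1 + 3 = 4, A[2][2] + B[2][1] = 7 + 5 = 12) = 4 (attained at k = 1)
  C[2][2] = min over k of (A[2][0] + B[0][2] = 3 + 9 = 12, A[2][1] + B[1][2] = 1 + 1 = 2, A[2][2] + B[2][2] = 7 + -1 = 6) = 2 (attained at k = 1)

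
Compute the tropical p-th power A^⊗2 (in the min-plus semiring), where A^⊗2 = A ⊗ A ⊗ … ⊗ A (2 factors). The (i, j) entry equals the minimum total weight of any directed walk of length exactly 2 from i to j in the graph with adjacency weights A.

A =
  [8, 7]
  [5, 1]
A^⊗2 =
  [12, 8]
  [6, 2]

Each entry (A^⊗2)_ij equals the minimum over all length-2 walks i = v_0 → v_1 → … → v_2 = j of Σ_t A[v_t][v_{t+1}]. For example, for (i, j) = (0, 1) we minimise over 2 possible intermediate vertex sequences; the minimum is 8, attained along the walk 0 → 1 → 1.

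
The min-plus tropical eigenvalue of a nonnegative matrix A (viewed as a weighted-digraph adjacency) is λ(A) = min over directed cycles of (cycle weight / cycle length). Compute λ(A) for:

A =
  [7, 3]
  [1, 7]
λ(A) = 2

Enumerate directed cycles and compute their means (weight / length). Sample:
  cycle 0 → 0: weight = 7, length = 1, mean = 7/1 ≈ 7.000
  cycle 1 → 1: weight = 7, length = 1, mean = 7/1 ≈ 7.000
  cycle 0 → 1 → 0: weight = 4, length = 2, mean = 4/2 ≈ 2.000
  cycle 1 → 0 → 1: weight = 4, length = 2, mean = 4/2 ≈ 2.000
Minimum mean = 2.000, attained e.g. along the cycle 0 → 1 → 0 with weight 4 and length 2. So λ(A) = 4/2 = 2.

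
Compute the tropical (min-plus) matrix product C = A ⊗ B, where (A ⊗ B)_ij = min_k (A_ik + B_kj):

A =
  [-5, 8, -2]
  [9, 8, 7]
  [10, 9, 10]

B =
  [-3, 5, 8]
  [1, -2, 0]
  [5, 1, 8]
A ⊗ B =
  [-8, -1, 3]
  [6, 6, 8]
  [7, 7, 9]

Apply the min-plus product entry-by-entry:
  C[0][0] = min over k of (A[0][0] + B[0][0] = -5 + -3 = -8, A[0][1] + B[1][0] = 8 + 1 = 9, A[0][2] + B[2][0] = -2 + 5 = 3) = -8 (attained at k = 0)
  C[0][1] = min over k of (A[0][0] + B[0][1] = -5 + 5 = 0, A[0][1] + B[1][1] = 8 + -2 = 6, A[0][2] + B[2][1] = -2 + 1 = -1) = -1 (attained at k = 2)
  C[0][2] = min over k of (A[0][0] + B[0][2] = -5 + 8 = 3, A[0][1] + B[1][2] = 8 + 0 = 8, A[0][2] + B[2][2] = -2 + 8 = 6) = 3 (attained at k = 0)
  C[1][0] = min over k of (A[1][0] + B[0][0] = 9 + -3 = 6, A[1][1] + B[1][0] = 8 + 1 = 9, A[1][2] + B[2][0] = 7 + 5 = 12) = 6 (attained at k = 0)
  C[1][1] = min over k of (A[1][0] + B[0][1] = 9 + 5 = 14, A[1][1] + B[1][1] = 8 + -2 = 6, A[1][2] + B[2][1] = 7 + 1 = 8) = 6 (attained at k = 1)
  C[1][2] = min over k of (A[1][0] + B[0][2] = 9 + 8 = 17, A[1][1] + B[1][2] = 8 + 0 = 8, A[1][2] + B[2][2] = 7 + 8 = 15) = 8 (attained at k = 1)
  C[2][0] = min over k of (A[2][0] + B[0][0] = 10 + -3 = 7, A[2][1] + B[1][0] = 9 + 1 = 10, A[2][2] + B[2][0] = 10 + 5 = 15) = 7 (attained at k = 0)
  C[2][1] = min over k of (A[2][0] + B[0][1] = 10 + 5 = 15, A[2][1] + B[1][1] = 9 + -2 = 7, A[2][2] + B[2][1] = 10 + 1 = 11) = 7 (attained at k = 1)
  C[2][2] = min over k of (A[2][0] + B[0][2] = 10 + 8 = 18, A[2][1] + B[1][2] = 9 + 0 = 9, A[2][2] + B[2][2] = 10 + 8 = 18) = 9 (attained at k = 1)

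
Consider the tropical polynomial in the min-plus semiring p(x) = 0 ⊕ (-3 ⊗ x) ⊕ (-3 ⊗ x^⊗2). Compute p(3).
p(3) = 0

A tropical monomial a ⊗ x^⊗i evaluates to a + i · x. Evaluating each term at x = 3:
  Term 0 contributes 0 + 0 · 3 = 0
  Term 1 contributes -3 + 1 · 3 = 0
  Term 2 contributes -3 + 2 · 3 = 3
p(3) = ⊕ of these = min[0, 0, 3] = 0.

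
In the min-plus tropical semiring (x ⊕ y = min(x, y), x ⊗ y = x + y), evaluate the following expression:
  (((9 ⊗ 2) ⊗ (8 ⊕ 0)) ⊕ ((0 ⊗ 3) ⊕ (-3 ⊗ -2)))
(((9 ⊗ 2) ⊗ (8 ⊕ 0)) ⊕ ((0 ⊗ 3) ⊕ (-3 ⊗ -2))) = -5

Expand innermost to outermost. Recall ⊕ takes the minimum of its arguments and ⊗ takes their sum. Working out the expression (((9 ⊗ 2) ⊗ (8 ⊕ 0)) ⊕ ((0 ⊗ 3) ⊕ (-3 ⊗ -2))) gives -5.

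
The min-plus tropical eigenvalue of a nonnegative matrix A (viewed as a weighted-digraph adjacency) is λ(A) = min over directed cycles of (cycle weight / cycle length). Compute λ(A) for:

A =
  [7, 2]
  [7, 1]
λ(A) = 1

Enumerate directed cycles and compute their means (weight / length). Sample:
  cycle 0 → 0: weight = 7, length = 1, mean = 7/1 ≈ 7.000
  cycle 1 → 1: weight = 1, length = 1, mean = 1/1 ≈ 1.000
  cycle 0 → 1 → 0: weight = 9, length = 2, mean = 9/2 ≈ 4.500
  cycle 1 → 0 → 1: weight = 9, length = 2, mean = 9/2 ≈ 4.500
Minimum mean = 1.000, attained e.g. along the cycle 1 → 1 with weight 1 and length 1. So λ(A) = 1/1 = 1.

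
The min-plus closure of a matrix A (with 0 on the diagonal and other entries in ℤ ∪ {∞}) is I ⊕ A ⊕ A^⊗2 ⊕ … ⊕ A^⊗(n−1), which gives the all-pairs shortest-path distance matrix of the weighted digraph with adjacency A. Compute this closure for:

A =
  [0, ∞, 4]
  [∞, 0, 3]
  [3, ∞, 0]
Closure =
  [0, ∞, 4]
  [6, 0, 3]
  [3, ∞, 0]

This is the Floyd-Warshall all-pairs shortest-path computation. For each intermediate vertex k = 0, 1, …, 2, update dist[i][j] ← min(dist[i][j], dist[i][k] + dist[k][j]). The final matrix gives, for each (i, j), the minimum total weight of any directed path from i to j (possibly empty when i = j).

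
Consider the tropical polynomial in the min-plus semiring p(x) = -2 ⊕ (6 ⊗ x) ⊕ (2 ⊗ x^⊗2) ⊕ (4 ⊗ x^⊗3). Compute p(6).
p(6) = -2

A tropical monomial a ⊗ x^⊗i evaluates to a + i · x. Evaluating each term at x = 6:
  Term 0 contributes -2 + 0 · 6 = -2
  Term 1 contributes 6 + 1 · 6 = 12
  Term 2 contributes 2 + 2 · 6 = 14
  Term 3 contributes 4 + 3 · 6 = 22
p(6) = ⊕ of these = min[-2, 12, 14, 22] = -2.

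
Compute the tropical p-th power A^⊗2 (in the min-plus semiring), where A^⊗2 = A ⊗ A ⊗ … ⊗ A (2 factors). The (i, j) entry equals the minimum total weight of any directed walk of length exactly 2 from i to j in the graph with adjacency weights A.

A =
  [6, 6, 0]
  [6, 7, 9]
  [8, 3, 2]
A^⊗2 =
  [8, 3, 2]
  [12, 12, 6]
  [9, 5, 4]

Each entry (A^⊗2)_ij equals the minimum over all length-2 walks i = v_0 → v_1 → … → v_2 = j of Σ_t A[v_t][v_{t+1}]. For example, for (i, j) = (0, 2) we minimise over 3 possible intermediate vertex sequences; the minimum is 2, attained along the walk 0 → 2 → 2.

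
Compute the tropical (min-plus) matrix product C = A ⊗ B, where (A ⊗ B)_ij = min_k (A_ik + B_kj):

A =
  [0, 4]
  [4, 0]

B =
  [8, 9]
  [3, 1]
A ⊗ B =
  [7, 5]
  [3, 1]

Apply the min-plus product entry-by-entry:
  C[0][0] = min over k of (A[0][0] + B[0][0] = 0 + 8 = 8, A[0][1] + B[1][0] = 4 + 3 = 7) = 7 (attained at k = 1)
  C[0][1] = min over k of (A[0][0] + B[0][1] = 0 + 9 = 9, A[0][1] + B[1][1] = 4 + 1 = 5) = 5 (attained at k = 1)
  C[1][0] = min over k of (A[1][0] + B[0][0] = 4 + 8 = 12, A[1][1] + B[1][0] = 0 + 3 = 3) = 3 (attained at k = 1)
  C[1][1] = min over k of (A[1][0] + B[0][1] = 4 + 9 = 13, A[1][1] + B[1][1] = 0 + 1 = 1) = 1 (attained at k = 1)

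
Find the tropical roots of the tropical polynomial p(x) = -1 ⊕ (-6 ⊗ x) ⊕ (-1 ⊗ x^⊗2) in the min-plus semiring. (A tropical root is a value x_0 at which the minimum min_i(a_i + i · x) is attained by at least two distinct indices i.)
Roots: {-5, 5}

Each tropical root is a break point of the lower envelope of the lines y = a_i + i · x (there are 3 lines, with slopes 0, 1, ..., 2). Only the lines that attain the minimum somewhere contribute to roots; other lines are dominated. Here the surviving (envelope) indices are i = 2, i = 1, i = 0.
Intersections between consecutive envelope lines give the roots: for adjacent envelope indices i < j the intersection is x = (a_i − a_j) / (j − i). Reading off the sorted break points: {-5, 5}.
Verification: at each break x_0, at least two indices attain the minimum of min_i(a_i + i · x_0).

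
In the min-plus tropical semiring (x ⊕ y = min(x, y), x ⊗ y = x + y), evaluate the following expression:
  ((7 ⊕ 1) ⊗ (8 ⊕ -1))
((7 ⊕ 1) ⊗ (8 ⊕ -1)) = 0

Expand innermost to outermost. Recall ⊕ takes the minimum of its arguments and ⊗ takes their sum. Working out the expression ((7 ⊕ 1) ⊗ (8 ⊕ -1)) gives 0.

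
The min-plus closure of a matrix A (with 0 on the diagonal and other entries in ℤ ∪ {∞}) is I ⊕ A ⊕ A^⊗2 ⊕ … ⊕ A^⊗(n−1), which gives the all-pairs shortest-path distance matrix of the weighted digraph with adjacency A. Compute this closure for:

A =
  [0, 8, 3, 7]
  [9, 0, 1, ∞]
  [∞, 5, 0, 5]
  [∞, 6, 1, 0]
Closure =
  [0, 8, 3, 7]
  [9, 0, 1, 6]
  [14, 5, 0, 5]
  [15, 6, 1, 0]

This is the Floyd-Warshall all-pairs shortest-path computation. For each intermediate vertex k = 0, 1, …, 3, update dist[i][j] ← min(dist[i][j], dist[i][k] + dist[k][j]). The final matrix gives, for each (i, j), the minimum total weight of any directed path from i to j (possibly empty when i = j).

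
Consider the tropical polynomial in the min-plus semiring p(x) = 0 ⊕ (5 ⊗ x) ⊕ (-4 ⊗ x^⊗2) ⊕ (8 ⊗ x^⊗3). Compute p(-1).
p(-1) = -6

A tropical monomial a ⊗ x^⊗i evaluates to a + i · x. Evaluating each term at x = -1:
  Term 0 contributes 0 + 0 · -1 = 0
  Term 1 contributes 5 + 1 · -1 = 4
  Term 2 contributes -4 + 2 · -1 = -6
  Term 3 contributes 8 + 3 · -1 = 5
p(-1) = ⊕ of these = min[0, 4, -6, 5] = -6.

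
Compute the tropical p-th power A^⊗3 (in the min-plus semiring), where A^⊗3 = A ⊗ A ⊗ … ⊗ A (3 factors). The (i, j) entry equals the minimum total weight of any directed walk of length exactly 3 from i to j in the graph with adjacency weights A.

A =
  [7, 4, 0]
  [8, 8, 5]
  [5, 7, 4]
A^⊗3 =
  [9, 9, 5]
  [13, 14, 10]
  [10, 12, 9]

Each entry (A^⊗3)_ij equals the minimum over all length-3 walks i = v_0 → v_1 → … → v_3 = j of Σ_t A[v_t][v_{t+1}]. For example, for (i, j) = (0, 2) we minimise over 9 possible intermediate vertex sequences; the minimum is 5, attained along the walk 0 → 2 → 0 → 2.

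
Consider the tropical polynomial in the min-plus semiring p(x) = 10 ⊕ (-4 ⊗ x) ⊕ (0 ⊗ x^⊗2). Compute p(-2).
p(-2) = -6

A tropical monomial a ⊗ x^⊗i evaluates to a + i · x. Evaluating each term at x = -2:
  Term 0 contributes 10 + 0 · -2 = 10
  Term 1 contributes -4 + 1 · -2 = -6
  Term 2 contributes 0 + 2 · -2 = -4
p(-2) = ⊕ of these = min[10, -6, -4] = -6.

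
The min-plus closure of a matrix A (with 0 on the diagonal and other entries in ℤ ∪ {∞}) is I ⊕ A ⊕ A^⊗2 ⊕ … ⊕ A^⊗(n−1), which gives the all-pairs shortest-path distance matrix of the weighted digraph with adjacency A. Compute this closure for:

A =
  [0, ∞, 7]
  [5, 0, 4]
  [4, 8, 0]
Closure =
  [0, 15, 7]
  [5, 0, 4]
  [4, 8, 0]

This is the Floyd-Warshall all-pairs shortest-path computation. For each intermediate vertex k = 0, 1, …, 2, update dist[i][j] ← min(dist[i][j], dist[i][k] + dist[k][j]). The final matrix gives, for each (i, j), the minimum total weight of any directed path from i to j (possibly empty when i = j).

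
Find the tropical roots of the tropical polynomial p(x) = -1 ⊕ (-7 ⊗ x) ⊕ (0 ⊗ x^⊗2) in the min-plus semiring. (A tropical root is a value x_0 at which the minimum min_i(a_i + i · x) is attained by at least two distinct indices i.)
Roots: {-7, 6}

Each tropical root is a break point of the lower envelope of the lines y = a_i + i · x (there are 3 lines, with slopes 0, 1, ..., 2). Only the lines that attain the minimum somewhere contribute to roots; other lines are dominated. Here the surviving (envelope) indices are i = 2, i = 1, i = 0.
Intersections between consecutive envelope lines give the roots: for adjacent envelope indices i < j the intersection is x = (a_i − a_j) / (j − i). Reading off the sorted break points: {-7, 6}.
Verification: at each break x_0, at least two indices attain the minimum of min_i(a_i + i · x_0).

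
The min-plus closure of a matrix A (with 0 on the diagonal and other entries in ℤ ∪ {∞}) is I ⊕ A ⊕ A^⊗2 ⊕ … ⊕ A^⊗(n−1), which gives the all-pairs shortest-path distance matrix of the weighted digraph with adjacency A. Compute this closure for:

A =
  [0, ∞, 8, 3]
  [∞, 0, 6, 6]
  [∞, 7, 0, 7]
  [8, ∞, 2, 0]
Closure =
  [0, 12, 5, 3]
  [14, 0, 6, 6]
  [15, 7, 0, 7]
  [8, 9, 2, 0]

This is the Floyd-Warshall all-pairs shortest-path computation. For each intermediate vertex k = 0, 1, …, 3, update dist[i][j] ← min(dist[i][j], dist[i][k] + dist[k][j]). The final matrix gives, for each (i, j), the minimum total weight of any directed path from i to j (possibly empty when i = j).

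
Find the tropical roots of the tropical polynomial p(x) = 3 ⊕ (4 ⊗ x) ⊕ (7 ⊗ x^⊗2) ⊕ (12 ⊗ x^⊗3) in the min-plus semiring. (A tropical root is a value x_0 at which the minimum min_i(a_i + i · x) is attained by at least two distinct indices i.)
Roots: {-5, -3, -1}

Each tropical root is a break point of the lower envelope of the lines y = a_i + i · x (there are 4 lines, with slopes 0, 1, ..., 3). Only the lines that attain the minimum somewhere contribute to roots; other lines are dominated. Here the surviving (envelope) indices are i = 3, i = 2, i = 1, i = 0.
Intersections between consecutive envelope lines give the roots: for adjacent envelope indices i < j the intersection is x = (a_i − a_j) / (j − i). Reading off the sorted break points: {-5, -3, -1}.
Verification: at each break x_0, at least two indices attain the minimum of min_i(a_i + i · x_0).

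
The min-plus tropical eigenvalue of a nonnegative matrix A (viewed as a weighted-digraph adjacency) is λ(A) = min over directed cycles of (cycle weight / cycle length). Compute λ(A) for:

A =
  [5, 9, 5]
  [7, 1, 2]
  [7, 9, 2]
λ(A) = 1

Enumerate directed cycles and compute their means (weight / length). Sample:
  cycle 0 → 0: weight = 5, length = 1, mean = 5/1 ≈ 5.000
  cycle 1 → 1: weight = 1, length = 1, mean = 1/1 ≈ 1.000
  cycle 2 → 2: weight = 2, length = 1, mean = 2/1 ≈ 2.000
  cycle 0 → 1 → 0: weight = 16, length = 2, mean = 16/2 ≈ 8.000
  cycle 0 → 2 → 0: weight = 12, length = 2, mean = 12/2 ≈ 6.000
  cycle 1 → 0 → 1: weight = 16, length = 2, mean = 16/2 ≈ 8.000
Minimum mean = 1.000, attained e.g. along the cycle 1 → 1 with weight 1 and length 1. So λ(A) = 1/1 = 1.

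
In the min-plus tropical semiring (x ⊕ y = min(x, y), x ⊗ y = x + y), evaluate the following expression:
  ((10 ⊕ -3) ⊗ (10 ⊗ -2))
((10 ⊕ -3) ⊗ (10 ⊗ -2)) = 5

Expand innermost to outermost. Recall ⊕ takes the minimum of its arguments and ⊗ takes their sum. Working out the expression ((10 ⊕ -3) ⊗ (10 ⊗ -2)) gives 5.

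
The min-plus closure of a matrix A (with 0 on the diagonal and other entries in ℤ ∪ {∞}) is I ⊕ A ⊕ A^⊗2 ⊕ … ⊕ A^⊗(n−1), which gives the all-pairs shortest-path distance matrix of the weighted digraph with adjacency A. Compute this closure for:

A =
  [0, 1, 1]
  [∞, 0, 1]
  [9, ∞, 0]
Closure =
  [0, 1, 1]
  [10, 0, 1]
  [9, 10, 0]

This is the Floyd-Warshall all-pairs shortest-path computation. For each intermediate vertex k = 0, 1, …, 2, update dist[i][j] ← min(dist[i][j], dist[i][k] + dist[k][j]). The final matrix gives, for each (i, j), the minimum total weight of any directed path from i to j (possibly empty when i = j).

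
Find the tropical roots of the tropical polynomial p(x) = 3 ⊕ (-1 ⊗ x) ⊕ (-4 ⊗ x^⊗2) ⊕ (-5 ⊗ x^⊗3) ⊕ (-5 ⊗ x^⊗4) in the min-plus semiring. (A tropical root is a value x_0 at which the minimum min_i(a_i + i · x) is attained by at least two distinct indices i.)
Roots: {0, 1, 3, 4}

Each tropical root is a break point of the lower envelope of the lines y = a_i + i · x (there are 5 lines, with slopes 0, 1, ..., 4). Only the lines that attain the minimum somewhere contribute to roots; other lines are dominated. Here the surviving (envelope) indices are i = 4, i = 3, i = 2, i = 1, i = 0.
Intersections between consecutive envelope lines give the roots: for adjacent envelope indices i < j the intersection is x = (a_i − a_j) / (j − i). Reading off the sorted break points: {0, 1, 3, 4}.
Verification: at each break x_0, at least two indices attain the minimum of min_i(a_i + i · x_0).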